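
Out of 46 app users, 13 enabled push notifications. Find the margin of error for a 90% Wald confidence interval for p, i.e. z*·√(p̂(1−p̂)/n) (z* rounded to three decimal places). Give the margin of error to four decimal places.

p̂ = 13/46 = 0.28261.
SE(p̂) = √(0.28261·0.71739/46) = 0.066388.
The 90% critical value is z* = 1.645.
Margin of error = z*·SE = 1.645 × 0.066388 = 0.1092.

ME = 0.1092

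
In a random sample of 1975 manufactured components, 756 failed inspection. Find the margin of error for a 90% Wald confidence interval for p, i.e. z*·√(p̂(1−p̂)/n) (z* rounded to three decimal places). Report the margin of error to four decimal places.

p̂ = 756/1975 = 0.38278.
SE = √(p̂(1−p̂)/n) = √(0.236261/1975) = 0.010937.
For 90% confidence, z* = 1.645.
ME = 1.645·0.010937 = 0.0180.

ME = 0.0180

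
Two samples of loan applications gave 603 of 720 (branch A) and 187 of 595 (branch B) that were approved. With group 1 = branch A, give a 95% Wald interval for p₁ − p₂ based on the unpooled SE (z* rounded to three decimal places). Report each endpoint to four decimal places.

(0.4772, 0.5692)

p̂₁ = 603/720 = 0.83750, p̂₂ = 187/595 = 0.31429; p̂₁ − p̂₂ = 0.52321.
Unpooled SE = √(p̂₁(1−p̂₁)/n₁ + p̂₂(1−p̂₂)/n₂) = √(0.000189019 + 0.000362202) = 0.023478.
The 95% critical value is z* = 1.960. Margin = 1.960·0.023478 = 0.04602.
CI: 0.52321 ± 0.04602 = (0.4772, 0.5692).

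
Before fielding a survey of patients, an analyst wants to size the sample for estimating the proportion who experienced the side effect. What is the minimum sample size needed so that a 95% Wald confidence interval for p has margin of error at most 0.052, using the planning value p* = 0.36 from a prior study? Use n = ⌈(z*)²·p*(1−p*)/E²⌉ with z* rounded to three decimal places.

For 95% confidence, z* = 1.960.
p*(1−p*) = 0.36·0.64 = 0.2304.
(z*)²·p*(1−p*)/E² = 3.841600·0.2304/0.002704 = 327.332.
Rounding up, n = 328.

n = 328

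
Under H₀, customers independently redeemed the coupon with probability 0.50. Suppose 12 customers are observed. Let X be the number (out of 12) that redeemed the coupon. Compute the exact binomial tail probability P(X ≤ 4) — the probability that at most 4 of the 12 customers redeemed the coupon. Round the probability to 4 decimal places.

P = 0.1938

X ~ Binomial(n=12, p=0.50).
P(X ≤ 4) = Σ_{j=0}^{4} C(12,j)·0.50^j·0.50^{12−j}.
= 0.000244 + 0.002930 + 0.016113 + 0.053711 + 0.120850 = 0.1938.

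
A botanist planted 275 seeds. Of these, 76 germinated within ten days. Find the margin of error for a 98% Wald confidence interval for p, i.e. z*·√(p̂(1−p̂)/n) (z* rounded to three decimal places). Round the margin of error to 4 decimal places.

ME = 0.0627

p̂ = 76/275 = 0.27636.
SE = √(p̂(1−p̂)/n) = √(0.199987/275) = 0.026967.
For 98% confidence, z* = 2.326.
Margin of error = z*·SE = 2.326 × 0.026967 = 0.0627.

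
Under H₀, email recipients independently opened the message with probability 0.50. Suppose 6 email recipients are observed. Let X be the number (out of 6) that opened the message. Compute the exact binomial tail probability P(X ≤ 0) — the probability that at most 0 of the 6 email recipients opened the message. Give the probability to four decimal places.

P = 0.0156

X ~ Binomial(n=6, p=0.50).
P(X ≤ 0) = C(6,0)·0.50^0·0.50^6.
= 0.015625 = 0.0156.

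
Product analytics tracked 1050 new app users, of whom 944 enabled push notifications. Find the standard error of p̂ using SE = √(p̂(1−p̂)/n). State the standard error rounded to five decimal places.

Sample proportion p̂ = 944/1050 = 0.89905.
p̂(1−p̂) = 0.89905·0.10095 = 0.090759.
Dividing by n and taking the root: √0.000086437 = 0.00930.

SE = 0.00930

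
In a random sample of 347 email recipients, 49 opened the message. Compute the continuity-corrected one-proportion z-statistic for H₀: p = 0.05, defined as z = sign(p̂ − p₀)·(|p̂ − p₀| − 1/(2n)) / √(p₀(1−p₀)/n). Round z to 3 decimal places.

With x = 49 successes in n = 347, p̂ = 0.14121. p̂ − p₀ = 0.091210.
Continuity correction 1/(2n) = 1/694 = 0.001441.
Corrected numerator: |0.091210| − 0.001441 = 0.089769.
Under H₀, SE = √(p₀(1−p₀)/n) = √(0.05·0.95/347) = √0.000136888 = 0.011700.
z = +0.089769/0.011700 = 7.673.

z = 7.673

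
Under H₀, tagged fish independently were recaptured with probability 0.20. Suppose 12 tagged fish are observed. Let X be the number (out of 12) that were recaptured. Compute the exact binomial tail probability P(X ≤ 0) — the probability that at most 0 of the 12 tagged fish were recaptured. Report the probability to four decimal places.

P = 0.0687

X ~ Binomial(n=12, p=0.20).
P(X ≤ 0) = C(12,0)·0.20^0·0.80^12.
= 0.068719 = 0.0687.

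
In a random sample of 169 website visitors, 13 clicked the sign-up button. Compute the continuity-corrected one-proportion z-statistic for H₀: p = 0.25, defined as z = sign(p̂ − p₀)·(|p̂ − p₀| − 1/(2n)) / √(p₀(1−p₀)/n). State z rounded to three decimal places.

z = -5.107

Sample proportion p̂ = 13/169 = 0.07692. p̂ − p₀ = -0.173077.
1/(2n) = 0.002959.
Corrected numerator: |-0.173077| − 0.002959 = 0.170118.
Under H₀, SE = √(p₀(1−p₀)/n) = √(0.25·0.75/169) = √0.001109467 = 0.033309.
z = (−)0.170118/0.033309 = -5.107.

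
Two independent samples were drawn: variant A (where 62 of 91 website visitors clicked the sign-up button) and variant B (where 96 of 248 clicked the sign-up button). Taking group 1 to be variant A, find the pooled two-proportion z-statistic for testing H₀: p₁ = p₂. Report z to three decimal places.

Sample proportions: p̂₁ = 62/91 = 0.68132 and p̂₂ = 96/248 = 0.38710.
Pooling: p̂ = 158/339 = 0.46608.
Pooled SE = √[0.2488492·0.01502127] ≈ 0.061139.
z = (p̂₁ − p̂₂)/SE = (0.68132 − 0.38710)/0.061139 = 0.29422/0.061139 = 4.812.

z = 4.812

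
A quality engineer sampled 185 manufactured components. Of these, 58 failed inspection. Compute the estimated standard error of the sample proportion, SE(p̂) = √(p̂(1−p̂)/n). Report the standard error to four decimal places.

Sample proportion p̂ = 58/185 = 0.31351.
p̂(1−p̂) = 0.215221.
Dividing by n and taking the root: √0.001163357 = 0.0341.

SE = 0.0341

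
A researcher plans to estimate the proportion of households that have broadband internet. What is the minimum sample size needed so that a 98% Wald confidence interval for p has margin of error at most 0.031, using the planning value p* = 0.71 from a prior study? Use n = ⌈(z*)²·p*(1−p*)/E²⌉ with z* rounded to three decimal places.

n = 1160

For 98% confidence, z* = 2.326.
p*(1−p*) = 0.2059.
Required n before rounding: 5.410276 × 0.2059 / 0.031² = 1159.184.
⌈1159.184⌉ = 1160.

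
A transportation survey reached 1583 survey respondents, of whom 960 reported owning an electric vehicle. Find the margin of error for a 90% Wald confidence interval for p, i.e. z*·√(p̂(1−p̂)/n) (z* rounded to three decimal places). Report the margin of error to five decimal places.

ME = 0.02020

p̂ = 960/1583 = 0.60644.
Standard error of p̂: √(0.238670/1583) = √0.000150771 = 0.012279.
The 90% critical value is z* = 1.645.
So ME = 0.02020.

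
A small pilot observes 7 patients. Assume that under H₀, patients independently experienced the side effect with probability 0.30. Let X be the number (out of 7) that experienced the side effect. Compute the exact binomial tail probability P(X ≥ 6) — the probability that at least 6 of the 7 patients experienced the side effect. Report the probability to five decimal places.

X ~ Binomial(n=7, p=0.30).
P(X ≥ 6) = C(7,6)·0.30^6·0.70^1 + C(7,7)·0.30^7·0.70^0.
= 0.003572 + 0.000219 = 0.00379.

P = 0.00379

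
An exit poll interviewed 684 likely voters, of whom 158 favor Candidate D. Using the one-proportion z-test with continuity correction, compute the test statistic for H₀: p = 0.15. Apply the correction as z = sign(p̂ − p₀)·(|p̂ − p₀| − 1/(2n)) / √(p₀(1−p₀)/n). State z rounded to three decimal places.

p̂ = 158/684 = 0.23099. p̂ − p₀ = 0.080994.
Continuity correction 1/(2n) = 1/1368 = 0.000731.
Corrected numerator: |0.080994| − 0.000731 = 0.080263.
Null standard error: √(0.15·0.85/684) = √0.000186404 = 0.013653.
z = (+)0.080263/0.013653 = 5.879.

z = 5.879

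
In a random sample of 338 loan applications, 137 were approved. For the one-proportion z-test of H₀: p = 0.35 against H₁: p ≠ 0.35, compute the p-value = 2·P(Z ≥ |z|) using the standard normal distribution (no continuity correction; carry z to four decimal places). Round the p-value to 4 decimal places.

With x = 137 successes in n = 338, p̂ = 0.40533.
Under H₀, SE = √(p₀(1−p₀)/n) = √(0.35·0.65/338) = √0.000673077 = 0.025944.
Test statistic (full precision, shown to 4 dp): z = (137/338 − 0.35)/SE₀ ≈ 2.1325.
p-value = 2·P(Z ≥ |z|) with z = 2.1325 → 0.0330.

p-value = 0.0330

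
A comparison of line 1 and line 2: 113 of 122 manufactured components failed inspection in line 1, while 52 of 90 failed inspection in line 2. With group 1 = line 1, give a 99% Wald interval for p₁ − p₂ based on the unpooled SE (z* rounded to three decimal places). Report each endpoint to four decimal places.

(0.2011, 0.4958)

p̂₁ = 113/122 = 0.92623, p̂₂ = 52/90 = 0.57778; p̂₁ − p̂₂ = 0.34845.
SE = √(0.000560069 + 0.002710562) = √0.003270631 = 0.057189.
The 99% critical value is z* = 2.576. Margin of error = 0.14732.
So the interval runs from 0.2011 to 0.4958.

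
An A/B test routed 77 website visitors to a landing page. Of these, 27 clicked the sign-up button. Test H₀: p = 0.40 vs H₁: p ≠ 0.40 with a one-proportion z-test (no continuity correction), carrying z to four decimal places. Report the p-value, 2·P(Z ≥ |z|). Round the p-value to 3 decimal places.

p-value = 0.377

p̂ = 27/77 = 0.35065.
Under H₀, SE = √(p₀(1−p₀)/n) = √(0.40·0.60/77) = √0.003116883 = 0.055829.
z = (p̂ − p₀)/SE = (27/77 − 0.40)/0.055829 ≈ -0.8840.
p-value = 2·P(Z ≥ |z|) with z = -0.8840 → 0.377.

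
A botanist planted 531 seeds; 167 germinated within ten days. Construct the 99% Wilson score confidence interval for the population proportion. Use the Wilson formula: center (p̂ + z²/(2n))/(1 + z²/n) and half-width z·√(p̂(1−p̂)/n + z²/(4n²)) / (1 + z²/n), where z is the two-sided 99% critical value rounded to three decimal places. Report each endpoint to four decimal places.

p̂ = 167/531 = 0.31450; z = 2.576, so z² = 6.635776.
1 + z²/n = 1.012497.
Adjusted center: (0.31450 + z²/(2n))/1.012497 = 0.31679.
Radicand: p̂(1−p̂)/n + z²/(4n²) = 0.000406008 + 0.000005884 = 0.000411892.
Half-width = z·√(radicand)/denom = 2.576·0.020295/1.012497 = 0.05163.
Interval: 0.31679 ± 0.05163 → (0.2652, 0.3684).

(0.2652, 0.3684)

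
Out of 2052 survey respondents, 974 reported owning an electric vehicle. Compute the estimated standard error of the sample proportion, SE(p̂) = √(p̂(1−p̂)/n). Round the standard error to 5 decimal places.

p̂ = 974/2052 = 0.47466.
p̂(1−p̂) = 0.47466·0.52534 = 0.249358.
Dividing by n and taking the root: √0.000121519 = 0.01102.

SE = 0.01102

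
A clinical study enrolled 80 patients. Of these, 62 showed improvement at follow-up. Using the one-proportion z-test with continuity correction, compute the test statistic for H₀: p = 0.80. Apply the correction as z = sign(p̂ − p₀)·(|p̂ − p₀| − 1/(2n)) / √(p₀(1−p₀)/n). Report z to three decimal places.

With x = 62 successes in n = 80, p̂ = 0.77500. p̂ − p₀ = -0.025000.
1/(2n) = 0.006250.
Corrected numerator: |-0.025000| − 0.006250 = 0.018750.
SE₀ = √(0.80·0.20/80) = 0.044721.
z = (−)0.018750/0.044721 = -0.419.

z = -0.419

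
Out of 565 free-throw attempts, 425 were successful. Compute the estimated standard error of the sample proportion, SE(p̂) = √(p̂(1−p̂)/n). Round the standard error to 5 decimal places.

Sample proportion p̂ = 425/565 = 0.75221.
p̂(1−p̂) = 0.186390.
Dividing by n and taking the root: √0.000329894 = 0.01816.

SE = 0.01816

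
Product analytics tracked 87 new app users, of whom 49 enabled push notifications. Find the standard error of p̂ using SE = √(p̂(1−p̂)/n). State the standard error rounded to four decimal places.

With x = 49 successes in n = 87, p̂ = 0.56322.
p̂(1−p̂) = 0.246003.
SE = √(0.246003/87) = 0.0532.

SE = 0.0532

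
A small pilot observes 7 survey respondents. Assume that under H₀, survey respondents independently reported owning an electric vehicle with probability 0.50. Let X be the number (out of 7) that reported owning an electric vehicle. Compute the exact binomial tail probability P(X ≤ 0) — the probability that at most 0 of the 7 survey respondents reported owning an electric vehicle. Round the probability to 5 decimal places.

P = 0.00781

X is binomial with n = 7 and p = 0.50.
P(X ≤ 0) = C(7,0)·0.50^0·0.50^7.
= 0.007812 = 0.00781.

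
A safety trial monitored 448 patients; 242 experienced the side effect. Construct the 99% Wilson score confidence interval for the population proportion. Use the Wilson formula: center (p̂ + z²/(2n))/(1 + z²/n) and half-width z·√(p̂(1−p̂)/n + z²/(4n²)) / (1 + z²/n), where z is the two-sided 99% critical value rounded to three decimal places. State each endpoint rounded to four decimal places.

p̂ = 242/448 = 0.54018; z = 2.576, so z² = 6.635776.
Denominator 1 + z²/n = 1 + 6.635776/448 = 1.014812.
Adjusted center: (0.54018 + z²/(2n))/1.014812 = 0.53959.
Radicand: p̂(1−p̂)/n + z²/(4n²) = 0.000554432 + 0.000008266 = 0.000562698.
Half-width = 2.576·√0.000562698/1.014812 = 0.06021.
CI: 0.53959 ± 0.06021 = (0.4794, 0.5998).

(0.4794, 0.5998)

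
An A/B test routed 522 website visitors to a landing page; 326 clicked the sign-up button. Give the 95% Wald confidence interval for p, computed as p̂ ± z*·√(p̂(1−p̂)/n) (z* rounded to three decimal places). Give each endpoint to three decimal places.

With x = 326 successes in n = 522, p̂ = 0.62452.
SE = √(p̂(1−p̂)/n) = √(0.234495/522) = 0.021195.
The 95% critical value is z* = 1.960.
Margin of error: 1.960 × 0.021195 = 0.04154.
CI: 0.62452 ± 0.04154 = (0.583, 0.666).

(0.583, 0.666)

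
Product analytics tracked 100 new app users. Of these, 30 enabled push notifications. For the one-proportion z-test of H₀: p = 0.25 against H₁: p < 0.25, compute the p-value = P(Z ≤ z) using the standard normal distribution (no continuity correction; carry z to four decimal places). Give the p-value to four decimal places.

Sample proportion p̂ = 30/100 = 0.30000.
SE₀ = √(0.25·0.75/100) = 0.043301.
z = (p̂ − p₀)/SE = (30/100 − 0.25)/0.043301 ≈ 1.1547.
p-value = P(Z ≤ z) with z = 1.1547 → 0.8759.

p-value = 0.8759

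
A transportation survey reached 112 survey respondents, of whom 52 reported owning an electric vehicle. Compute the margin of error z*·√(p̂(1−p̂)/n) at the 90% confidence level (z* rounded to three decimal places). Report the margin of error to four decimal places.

Sample proportion p̂ = 52/112 = 0.46429.
SE = √(p̂(1−p̂)/n) = √(0.248724/112) = 0.047125.
For 90% confidence, z* = 1.645.
Margin of error = z*·SE = 1.645 × 0.047125 = 0.0775.

ME = 0.0775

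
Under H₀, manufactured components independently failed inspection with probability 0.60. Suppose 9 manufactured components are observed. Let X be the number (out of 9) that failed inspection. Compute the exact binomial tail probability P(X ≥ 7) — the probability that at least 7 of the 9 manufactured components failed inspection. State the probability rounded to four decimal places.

X ~ Binomial(n=9, p=0.60).
P(X ≥ 7) = C(9,7)·0.60^7·0.40^2 + C(9,8)·0.60^8·0.40^1 + C(9,9)·0.60^9·0.40^0.
= 0.161243 + 0.060466 + 0.010078 = 0.2318.

P = 0.2318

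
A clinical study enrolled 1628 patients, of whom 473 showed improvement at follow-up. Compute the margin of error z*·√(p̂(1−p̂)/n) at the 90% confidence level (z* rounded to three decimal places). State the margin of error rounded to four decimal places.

ME = 0.0185

Sample proportion p̂ = 473/1628 = 0.29054.
Standard error of p̂: √(0.206127/1628) = √0.000126613 = 0.011252.
The 90% critical value is z* = 1.645.
ME = 1.645·0.011252 = 0.0185.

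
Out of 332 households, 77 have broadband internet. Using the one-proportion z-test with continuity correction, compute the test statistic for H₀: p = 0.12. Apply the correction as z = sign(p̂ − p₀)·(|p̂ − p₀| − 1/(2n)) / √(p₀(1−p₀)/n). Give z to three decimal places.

The sample proportion is 77/332 = 0.23193. p̂ − p₀ = 0.111928.
1/(2n) = 0.001506.
Corrected numerator: |0.111928| − 0.001506 = 0.110422.
Under H₀, SE = √(p₀(1−p₀)/n) = √(0.12·0.88/332) = √0.000318072 = 0.017835.
z = (+)0.110422/0.017835 = 6.191.

z = 6.191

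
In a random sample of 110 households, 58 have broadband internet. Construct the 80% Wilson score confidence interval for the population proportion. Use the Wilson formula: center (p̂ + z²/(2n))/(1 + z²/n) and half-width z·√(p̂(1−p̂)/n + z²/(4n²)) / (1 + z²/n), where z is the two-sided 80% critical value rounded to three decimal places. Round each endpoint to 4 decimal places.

(0.4663, 0.5874)

p̂ = 58/110 = 0.52727; z = 1.282, so z² = 1.643524.
1 + z²/n = 1.014941.
Adjusted center: (0.52727 + z²/(2n))/1.014941 = 0.52687.
Radicand: p̂(1−p̂)/n + z²/(4n²) = 0.002265965 + 0.000033957 = 0.002299922.
Half-width = 1.282·√0.002299922/1.014941 = 0.06058.
So the interval runs from 0.4663 to 0.5874.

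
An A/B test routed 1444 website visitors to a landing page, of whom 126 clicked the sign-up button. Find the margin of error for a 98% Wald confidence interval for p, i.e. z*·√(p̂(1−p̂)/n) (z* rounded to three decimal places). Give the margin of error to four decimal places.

ME = 0.0173

Sample proportion p̂ = 126/1444 = 0.08726.
SE(p̂) = √(0.08726·0.91274/1444) = 0.007427.
The 98% critical value is z* = 2.326.
ME = 2.326·0.007427 = 0.0173.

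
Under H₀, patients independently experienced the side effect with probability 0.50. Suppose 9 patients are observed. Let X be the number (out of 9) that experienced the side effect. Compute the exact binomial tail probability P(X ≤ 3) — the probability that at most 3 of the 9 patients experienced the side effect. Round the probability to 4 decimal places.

X ~ Binomial(n=9, p=0.50).
P(X ≤ 3) = C(9,0)·0.50^0·0.50^9 + C(9,1)·0.50^1·0.50^8 + C(9,2)·0.50^2·0.50^7 + C(9,3)·0.50^3·0.50^6.
= 0.001953 + 0.017578 + 0.070312 + 0.164062 = 0.2539.

P = 0.2539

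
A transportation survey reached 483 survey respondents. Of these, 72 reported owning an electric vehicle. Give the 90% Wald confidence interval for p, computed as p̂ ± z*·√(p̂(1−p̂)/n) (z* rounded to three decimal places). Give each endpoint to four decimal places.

With x = 72 successes in n = 483, p̂ = 0.14907.
SE(p̂) = √(0.14907·0.85093/483) = 0.016206.
For 90% confidence, z* = 1.645.
Margin = 1.645·0.016206 = 0.02666.
CI: 0.14907 ± 0.02666 = (0.1224, 0.1757).

(0.1224, 0.1757)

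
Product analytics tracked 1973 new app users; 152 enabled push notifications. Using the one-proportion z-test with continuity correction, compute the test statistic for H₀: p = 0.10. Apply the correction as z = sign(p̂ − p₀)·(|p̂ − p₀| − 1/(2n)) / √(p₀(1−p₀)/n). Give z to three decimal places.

Sample proportion p̂ = 152/1973 = 0.07704. p̂ − p₀ = -0.022960.
1/(2n) = 0.000253.
Corrected numerator: |-0.022960| − 0.000253 = 0.022707.
Under H₀, SE = √(p₀(1−p₀)/n) = √(0.10·0.90/1973) = √0.000045616 = 0.006754.
z = (−)0.022707/0.006754 = -3.362.

z = -3.362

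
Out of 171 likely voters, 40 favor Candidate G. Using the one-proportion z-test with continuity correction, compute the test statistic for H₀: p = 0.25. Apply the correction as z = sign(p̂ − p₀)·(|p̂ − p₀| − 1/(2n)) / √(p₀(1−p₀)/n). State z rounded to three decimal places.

With x = 40 successes in n = 171, p̂ = 0.23392. p̂ − p₀ = -0.016082.
Continuity correction 1/(2n) = 1/342 = 0.002924.
Corrected numerator: |-0.016082| − 0.002924 = 0.013158.
SE₀ = √(0.25·0.75/171) = 0.033113.
z = −0.013158/0.033113 = -0.397.

z = -0.397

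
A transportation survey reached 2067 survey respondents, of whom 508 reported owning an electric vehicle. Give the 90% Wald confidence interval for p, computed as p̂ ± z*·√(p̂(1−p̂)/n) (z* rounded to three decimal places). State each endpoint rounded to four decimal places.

(0.2302, 0.2613)

The sample proportion is 508/2067 = 0.24577.
SE(p̂) = √(0.24577·0.75423/2067) = 0.009470.
z* = 1.645 at the 90% level.
Margin = 1.645·0.009470 = 0.01558.
CI: 0.24577 ± 0.01558 = (0.2302, 0.2613).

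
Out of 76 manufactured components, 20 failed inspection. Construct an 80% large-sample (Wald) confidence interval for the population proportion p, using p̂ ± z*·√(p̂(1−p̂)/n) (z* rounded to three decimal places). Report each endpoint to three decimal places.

(0.198, 0.328)

With x = 20 successes in n = 76, p̂ = 0.26316.
SE = √(p̂(1−p̂)/n) = √(0.193906/76) = 0.050511.
z* = 1.282 at the 80% level.
Margin = 1.282·0.050511 = 0.06476.
CI: 0.26316 ± 0.06476 = (0.198, 0.328).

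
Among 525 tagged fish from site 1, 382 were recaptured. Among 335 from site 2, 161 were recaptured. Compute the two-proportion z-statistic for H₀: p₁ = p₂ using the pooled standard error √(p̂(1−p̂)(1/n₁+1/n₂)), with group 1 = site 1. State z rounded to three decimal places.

p̂₁ = 382/525 = 0.72762, p̂₂ = 161/335 = 0.48060.
Pooled p̂ = (382+161)/(525+335) = 543/860 = 0.63140.
SE = √[p̂(1−p̂)(1/n₁+1/n₂)] = √[0.63140·0.36860·(1/525+1/335)] ≈ 0.033735.
z = (p̂₁ − p̂₂)/SE = (0.72762 − 0.48060)/0.033735 = 0.24702/0.033735 = 7.322.

z = 7.322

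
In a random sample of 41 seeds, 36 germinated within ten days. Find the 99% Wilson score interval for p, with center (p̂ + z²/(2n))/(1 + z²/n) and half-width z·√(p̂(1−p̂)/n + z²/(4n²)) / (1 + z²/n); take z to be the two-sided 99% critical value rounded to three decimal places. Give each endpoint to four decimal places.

Here p̂ = 36/41 = 0.87805 and z = 2.576 (z² = 6.635776).
1 + z²/n = 1.161848.
Adjusted center: (0.87805 + z²/(2n))/1.161848 = 0.82539.
Radicand: p̂(1−p̂)/n + z²/(4n²) = 0.002611686 + 0.000986879 = 0.003598565.
Half-width = 2.576·√0.003598565/1.161848 = 0.13300.
Interval: 0.82539 ± 0.13300 → (0.6924, 0.9584).

(0.6924, 0.9584)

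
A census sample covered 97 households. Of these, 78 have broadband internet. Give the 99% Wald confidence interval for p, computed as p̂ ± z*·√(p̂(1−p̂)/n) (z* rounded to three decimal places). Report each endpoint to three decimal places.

(0.700, 0.908)

p̂ = 78/97 = 0.80412.
SE(p̂) = √(0.80412·0.19588/97) = 0.040296.
The 99% critical value is z* = 2.576.
Margin = 2.576·0.040296 = 0.10380.
Interval: 0.80412 ± 0.10380 → (0.700, 0.908).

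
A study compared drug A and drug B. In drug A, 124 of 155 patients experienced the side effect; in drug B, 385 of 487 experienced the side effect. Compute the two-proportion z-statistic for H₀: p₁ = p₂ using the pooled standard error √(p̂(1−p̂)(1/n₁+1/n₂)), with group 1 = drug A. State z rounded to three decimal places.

p̂₁ = 124/155 = 0.80000, p̂₂ = 385/487 = 0.79055.
Pooling: p̂ = 509/642 = 0.79283.
SE = √[p̂(1−p̂)(1/n₁+1/n₂)] = √[0.79283·0.20717·(1/155+1/487)] ≈ 0.037375.
z = 0.00945/0.037375 = 0.253.

z = 0.253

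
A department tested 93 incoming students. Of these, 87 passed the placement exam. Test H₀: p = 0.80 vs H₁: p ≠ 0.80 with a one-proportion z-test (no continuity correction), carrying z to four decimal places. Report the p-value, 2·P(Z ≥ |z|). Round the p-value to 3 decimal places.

p-value = 0.001

The sample proportion is 87/93 = 0.93548.
SE₀ = √(0.80·0.20/93) = 0.041478.
Test statistic (full precision, shown to 4 dp): z = (87/93 − 0.80)/SE₀ ≈ 3.2664.
p-value = 2·P(Z ≥ |z|) with z = 3.2664 → 0.001.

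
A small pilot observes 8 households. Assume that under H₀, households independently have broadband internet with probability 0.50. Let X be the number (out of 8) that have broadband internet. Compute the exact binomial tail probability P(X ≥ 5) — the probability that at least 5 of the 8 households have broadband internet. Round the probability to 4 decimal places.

P = 0.3633

X ~ Binomial(n=8, p=0.50).
P(X ≥ 5) = C(8,5)·0.50^5·0.50^3 + C(8,6)·0.50^6·0.50^2 + C(8,7)·0.50^7·0.50^1 + C(8,8)·0.50^8·0.50^0.
= 0.218750 + 0.109375 + 0.031250 + 0.003906 = 0.3633.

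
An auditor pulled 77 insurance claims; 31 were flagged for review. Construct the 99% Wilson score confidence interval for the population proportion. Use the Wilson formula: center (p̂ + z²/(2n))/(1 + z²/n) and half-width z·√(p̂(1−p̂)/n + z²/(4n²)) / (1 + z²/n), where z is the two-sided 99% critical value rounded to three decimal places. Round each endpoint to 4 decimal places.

(0.2720, 0.5487)

p̂ = 31/77 = 0.40260; z = 2.576, so z² = 6.635776.
1 + z²/n = 1.086179.
Center = (0.40260 + 0.043089)/1.086179 = 0.41033.
Radicand: p̂(1−p̂)/n + z²/(4n²) = 0.003123542 + 0.000279802 = 0.003403344.
Half-width = z·√(radicand)/denom = 2.576·0.058338/1.086179 = 0.13836.
Interval: 0.41033 ± 0.13836 → (0.2720, 0.5487).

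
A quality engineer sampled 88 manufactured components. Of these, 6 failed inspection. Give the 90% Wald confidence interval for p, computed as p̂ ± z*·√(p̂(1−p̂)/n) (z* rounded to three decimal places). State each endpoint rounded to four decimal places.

The sample proportion is 6/88 = 0.06818.
SE(p̂) = √(0.06818·0.93182/88) = 0.026869.
z* = 1.645 at the 90% level.
Margin = 1.645·0.026869 = 0.04420.
So the interval runs from 0.0240 to 0.1124.

(0.0240, 0.1124)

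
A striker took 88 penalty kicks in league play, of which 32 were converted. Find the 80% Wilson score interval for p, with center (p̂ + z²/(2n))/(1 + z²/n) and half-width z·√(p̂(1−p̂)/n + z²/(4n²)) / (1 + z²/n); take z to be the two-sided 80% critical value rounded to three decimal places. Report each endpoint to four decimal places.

p̂ = 32/88 = 0.36364; z = 1.282, so z² = 1.643524.
Denominator 1 + z²/n = 1 + 1.643524/88 = 1.018676.
Adjusted center: (0.36364 + z²/(2n))/1.018676 = 0.36614.
Radicand: p̂(1−p̂)/n + z²/(4n²) = 0.002629602 + 0.000053058 = 0.002682660.
Half-width = 1.282·√0.002682660/1.018676 = 0.06518.
CI: 0.36614 ± 0.06518 = (0.3010, 0.4313).

(0.3010, 0.4313)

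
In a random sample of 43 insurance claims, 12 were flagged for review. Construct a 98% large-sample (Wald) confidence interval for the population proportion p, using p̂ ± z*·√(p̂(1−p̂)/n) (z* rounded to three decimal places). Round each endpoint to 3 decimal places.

With x = 12 successes in n = 43, p̂ = 0.27907.
SE = √(p̂(1−p̂)/n) = √(0.201190/43) = 0.068402.
z* = 2.326 at the 98% level.
Margin of error: 2.326 × 0.068402 = 0.15910.
CI: 0.27907 ± 0.15910 = (0.120, 0.438).

(0.120, 0.438)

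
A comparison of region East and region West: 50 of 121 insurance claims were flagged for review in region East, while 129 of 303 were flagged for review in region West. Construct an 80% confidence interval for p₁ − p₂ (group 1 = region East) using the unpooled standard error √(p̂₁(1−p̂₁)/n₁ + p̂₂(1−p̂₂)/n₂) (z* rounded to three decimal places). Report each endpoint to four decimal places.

(-0.0805, 0.0554)

p̂₁ = 0.41322, p̂₂ = 0.42574, so the observed difference is -0.01252.
Unpooled SE = √(p̂₁(1−p̂₁)/n₁ + p̂₂(1−p̂₂)/n₂) = √(0.002003882 + 0.000806884) = 0.053017.
For 80% confidence, z* = 1.282. Margin of error = 0.06797.
Interval: -0.01252 ± 0.06797 → (-0.0805, 0.0554).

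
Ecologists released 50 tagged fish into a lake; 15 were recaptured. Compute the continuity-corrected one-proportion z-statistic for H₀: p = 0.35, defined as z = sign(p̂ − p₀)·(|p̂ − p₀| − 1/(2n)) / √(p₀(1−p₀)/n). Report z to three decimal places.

The sample proportion is 15/50 = 0.30000. p̂ − p₀ = -0.050000.
1/(2n) = 0.010000.
Corrected numerator: |-0.050000| − 0.010000 = 0.040000.
SE₀ = √(0.35·0.65/50) = 0.067454.
z = −0.040000/0.067454 = -0.593.

z = -0.593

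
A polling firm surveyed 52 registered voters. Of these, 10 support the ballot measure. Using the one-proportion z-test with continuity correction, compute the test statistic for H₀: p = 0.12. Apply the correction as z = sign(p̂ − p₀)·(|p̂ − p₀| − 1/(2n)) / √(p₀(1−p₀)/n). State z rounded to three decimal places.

The sample proportion is 10/52 = 0.19231. p̂ − p₀ = 0.072308.
1/(2n) = 0.009615.
Corrected numerator: |0.072308| − 0.009615 = 0.062693.
Under H₀, SE = √(p₀(1−p₀)/n) = √(0.12·0.88/52) = √0.002030769 = 0.045064.
z = (+)0.062693/0.045064 = 1.391.

z = 1.391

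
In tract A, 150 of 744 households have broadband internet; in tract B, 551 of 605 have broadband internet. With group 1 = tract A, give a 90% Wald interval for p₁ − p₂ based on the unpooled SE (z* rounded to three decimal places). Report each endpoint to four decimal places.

p̂₁ = 150/744 = 0.20161, p̂₂ = 551/605 = 0.91074; p̂₁ − p̂₂ = -0.70913.
SE = √(0.000216351 + 0.000134363) = √0.000350714 = 0.018727.
The 90% critical value is z* = 1.645. Margin = 1.645·0.018727 = 0.03081.
So the interval runs from -0.7399 to -0.6783.

(-0.7399, -0.6783)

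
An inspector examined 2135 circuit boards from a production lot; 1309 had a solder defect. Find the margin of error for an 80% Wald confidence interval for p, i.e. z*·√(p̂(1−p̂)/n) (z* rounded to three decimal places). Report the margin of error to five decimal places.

Sample proportion p̂ = 1309/2135 = 0.61311.
SE = √(p̂(1−p̂)/n) = √(0.237205/2135) = 0.010541.
z* = 1.282 at the 80% level.
ME = 1.282·0.010541 = 0.01351.

ME = 0.01351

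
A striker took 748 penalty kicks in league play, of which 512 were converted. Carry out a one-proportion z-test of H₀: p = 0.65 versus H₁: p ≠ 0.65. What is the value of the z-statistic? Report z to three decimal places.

z = 1.978

p̂ = 512/748 = 0.68449.
Null standard error: √(0.65·0.35/748) = √0.000304144 = 0.017440.
z = (p̂ − p₀)/SE = (0.68449 − 0.65)/0.017440 = 1.978.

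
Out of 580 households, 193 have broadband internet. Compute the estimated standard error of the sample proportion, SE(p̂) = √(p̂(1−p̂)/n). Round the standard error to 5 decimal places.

The sample proportion is 193/580 = 0.33276.
p̂(1−p̂) = 0.33276·0.66724 = 0.222031.
SE = √(0.222031/580) = 0.01957.

SE = 0.01957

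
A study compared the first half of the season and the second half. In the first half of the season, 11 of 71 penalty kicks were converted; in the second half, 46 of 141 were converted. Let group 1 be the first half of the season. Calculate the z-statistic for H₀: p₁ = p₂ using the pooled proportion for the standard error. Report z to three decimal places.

z = -2.655

Sample proportions: p̂₁ = 11/71 = 0.15493 and p̂₂ = 46/141 = 0.32624.
Pooling: p̂ = 57/212 = 0.26887.
SE = √[p̂(1−p̂)(1/n₁+1/n₂)] = √[0.26887·0.73113·(1/71+1/141)] ≈ 0.064520.
z = -0.17131/0.064520 = -2.655.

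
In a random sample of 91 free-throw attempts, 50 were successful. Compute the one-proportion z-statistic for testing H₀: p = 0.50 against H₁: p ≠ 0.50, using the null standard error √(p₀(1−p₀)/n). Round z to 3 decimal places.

z = 0.943

The sample proportion is 50/91 = 0.54945.
Under H₀, SE = √(p₀(1−p₀)/n) = √(0.50·0.50/91) = √0.002747253 = 0.052414.
Test statistic: z = 0.04945/0.052414 = 0.943.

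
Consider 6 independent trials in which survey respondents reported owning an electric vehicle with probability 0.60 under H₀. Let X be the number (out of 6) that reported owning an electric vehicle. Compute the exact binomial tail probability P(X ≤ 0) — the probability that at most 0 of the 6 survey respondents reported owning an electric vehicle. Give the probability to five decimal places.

P = 0.00410

X ~ Binomial(n=6, p=0.60).
P(X ≤ 0) = C(6,0)·0.60^0·0.40^6.
= 0.004096 = 0.00410.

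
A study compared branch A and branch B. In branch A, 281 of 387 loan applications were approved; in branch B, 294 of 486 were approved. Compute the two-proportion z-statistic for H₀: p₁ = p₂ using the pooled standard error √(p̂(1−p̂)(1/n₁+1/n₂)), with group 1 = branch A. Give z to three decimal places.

p̂₁ = 281/387 = 0.72610, p̂₂ = 294/486 = 0.60494.
Pooling: p̂ = 575/873 = 0.65865.
Pooled SE = √[0.2248307·0.00464159] ≈ 0.032304.
z = 0.12116/0.032304 = 3.751.

z = 3.751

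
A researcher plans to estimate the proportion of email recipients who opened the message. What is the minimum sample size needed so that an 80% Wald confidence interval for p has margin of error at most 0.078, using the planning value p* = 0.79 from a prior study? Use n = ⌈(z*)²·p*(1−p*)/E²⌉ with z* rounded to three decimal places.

n = 45

The 80% critical value is z* = 1.282.
p*(1−p*) = 0.1659.
Required n before rounding: 1.643524 × 0.1659 / 0.078² = 44.816.
⌈44.816⌉ = 45.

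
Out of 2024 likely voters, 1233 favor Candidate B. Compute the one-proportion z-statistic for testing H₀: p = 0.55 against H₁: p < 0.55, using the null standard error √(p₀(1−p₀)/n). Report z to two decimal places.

z = 5.35

With x = 1233 successes in n = 2024, p̂ = 0.60919.
Null standard error: √(0.55·0.45/2024) = √0.000122283 = 0.011058.
Test statistic: z = 0.05919/0.011058 = 5.35.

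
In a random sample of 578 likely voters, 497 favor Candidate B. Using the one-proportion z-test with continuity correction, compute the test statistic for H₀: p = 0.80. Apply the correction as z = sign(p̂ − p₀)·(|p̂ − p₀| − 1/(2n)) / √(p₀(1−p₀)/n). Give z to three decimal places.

z = 3.546

Sample proportion p̂ = 497/578 = 0.85986. p̂ − p₀ = 0.059862.
1/(2n) = 0.000865.
Corrected numerator: |0.059862| − 0.000865 = 0.058997.
Under H₀, SE = √(p₀(1−p₀)/n) = √(0.80·0.20/578) = √0.000276817 = 0.016638.
z = (+)0.058997/0.016638 = 3.546.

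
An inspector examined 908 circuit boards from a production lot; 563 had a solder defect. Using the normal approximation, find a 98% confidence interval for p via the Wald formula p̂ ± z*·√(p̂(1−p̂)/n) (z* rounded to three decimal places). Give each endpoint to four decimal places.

(0.5826, 0.6575)

With x = 563 successes in n = 908, p̂ = 0.62004.
SE = √(p̂(1−p̂)/n) = √(0.235589/908) = 0.016108.
For 98% confidence, z* = 2.326.
Margin of error: 2.326 × 0.016108 = 0.03747.
CI: 0.62004 ± 0.03747 = (0.5826, 0.6575).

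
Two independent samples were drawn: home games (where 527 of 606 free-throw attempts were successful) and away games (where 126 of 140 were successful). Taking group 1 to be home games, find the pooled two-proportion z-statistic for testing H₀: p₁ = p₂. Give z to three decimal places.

z = -0.980

Sample proportions: p̂₁ = 527/606 = 0.86964 and p̂₂ = 126/140 = 0.90000.
Pooled p̂ = (527+126)/(606+140) = 653/746 = 0.87534.
SE = √[p̂(1−p̂)(1/n₁+1/n₂)] = √[0.87534·0.12466·(1/606+1/140)] ≈ 0.030976.
z = (p̂₁ − p̂₂)/SE = (0.86964 − 0.90000)/0.030976 = -0.03036/0.030976 = -0.980.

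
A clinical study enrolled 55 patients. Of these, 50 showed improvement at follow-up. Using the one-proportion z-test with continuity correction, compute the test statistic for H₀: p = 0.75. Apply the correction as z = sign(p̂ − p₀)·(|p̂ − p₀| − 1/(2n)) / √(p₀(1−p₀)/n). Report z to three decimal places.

z = 2.569

With x = 50 successes in n = 55, p̂ = 0.90909. p̂ − p₀ = 0.159091.
Continuity correction 1/(2n) = 1/110 = 0.009091.
Corrected numerator: |0.159091| − 0.009091 = 0.150000.
SE₀ = √(0.75·0.25/55) = 0.058387.
z = (+)0.150000/0.058387 = 2.569.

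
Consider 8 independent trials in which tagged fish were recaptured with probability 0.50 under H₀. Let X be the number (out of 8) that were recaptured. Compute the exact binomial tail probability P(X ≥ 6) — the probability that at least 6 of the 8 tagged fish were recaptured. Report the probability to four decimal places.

X is binomial with n = 8 and p = 0.50.
P(X ≥ 6) = C(8,6)·0.50^6·0.50^2 + C(8,7)·0.50^7·0.50^1 + C(8,8)·0.50^8·0.50^0.
= 0.109375 + 0.031250 + 0.003906 = 0.1445.

P = 0.1445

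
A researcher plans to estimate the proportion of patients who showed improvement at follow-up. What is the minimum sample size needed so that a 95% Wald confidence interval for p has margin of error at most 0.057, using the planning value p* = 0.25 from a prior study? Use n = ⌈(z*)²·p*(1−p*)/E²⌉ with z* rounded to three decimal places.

For 95% confidence, z* = 1.960.
p*(1−p*) = 0.1875.
Required n before rounding: 3.841600 × 0.1875 / 0.057² = 221.699.
⌈221.699⌉ = 222.

n = 222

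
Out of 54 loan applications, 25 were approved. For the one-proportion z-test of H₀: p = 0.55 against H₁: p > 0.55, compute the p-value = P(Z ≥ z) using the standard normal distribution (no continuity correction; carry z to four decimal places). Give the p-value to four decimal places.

Sample proportion p̂ = 25/54 = 0.46296.
Under H₀, SE = √(p₀(1−p₀)/n) = √(0.55·0.45/54) = √0.004583333 = 0.067700.
z = (p̂ − p₀)/SE = (25/54 − 0.55)/0.067700 ≈ -1.2856.
From the standard normal, P(Z ≥ z) = 0.9007.

p-value = 0.9007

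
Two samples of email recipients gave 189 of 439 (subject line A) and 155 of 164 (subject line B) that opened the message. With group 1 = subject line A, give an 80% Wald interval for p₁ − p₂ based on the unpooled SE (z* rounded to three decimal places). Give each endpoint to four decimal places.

p̂₁ = 189/439 = 0.43052, p̂₂ = 155/164 = 0.94512; p̂₁ − p̂₂ = -0.51460.
Unpooled SE = √(p̂₁(1−p̂₁)/n₁ + p̂₂(1−p̂₂)/n₂) = √(0.000558481 + 0.000316259) = 0.029576.
z* = 1.282 at the 80% level. Margin of error = 0.03792.
CI: -0.51460 ± 0.03792 = (-0.5525, -0.4767).

(-0.5525, -0.4767)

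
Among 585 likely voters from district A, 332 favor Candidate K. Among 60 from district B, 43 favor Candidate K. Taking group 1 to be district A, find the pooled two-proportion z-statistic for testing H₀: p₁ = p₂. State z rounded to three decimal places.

Sample proportions: p̂₁ = 332/585 = 0.56752 and p̂₂ = 43/60 = 0.71667.
Pooled p̂ = (332+43)/(585+60) = 375/645 = 0.58140.
SE = √[p̂(1−p̂)(1/n₁+1/n₂)] = √[0.58140·0.41860·(1/585+1/60)] ≈ 0.066875.
z = -0.14915/0.066875 = -2.230.

z = -2.230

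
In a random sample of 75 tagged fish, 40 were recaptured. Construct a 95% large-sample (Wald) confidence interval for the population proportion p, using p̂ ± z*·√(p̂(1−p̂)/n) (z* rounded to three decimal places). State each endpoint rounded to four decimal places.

(0.4204, 0.6462)

p̂ = 40/75 = 0.53333.
SE = √(p̂(1−p̂)/n) = √(0.248889/75) = 0.057607.
The 95% critical value is z* = 1.960.
Margin = 1.960·0.057607 = 0.11291.
CI: 0.53333 ± 0.11291 = (0.4204, 0.6462).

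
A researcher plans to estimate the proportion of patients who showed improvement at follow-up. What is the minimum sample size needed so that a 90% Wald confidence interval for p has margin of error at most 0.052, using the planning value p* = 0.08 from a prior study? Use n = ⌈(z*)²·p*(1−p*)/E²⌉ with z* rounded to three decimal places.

n = 74

For 90% confidence, z* = 1.645.
p*(1−p*) = 0.08·0.92 = 0.0736.
(z*)²·p*(1−p*)/E² = 2.706025·0.0736/0.002704 = 73.655.
Rounding up, n = 74.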